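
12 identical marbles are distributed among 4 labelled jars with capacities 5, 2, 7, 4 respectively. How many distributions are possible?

59

Ignoring the caps, the number of non-negative solutions to x_1+…+x_4 = 12 is C(15,3) = 455.
Subtract solutions that violate a single cap (substitute x_i' = x_i − (cap_i+1)): x_1 ≥ 6 gives C(9,3) = 84; x_2 ≥ 3 gives C(12,3) = 220; x_3 ≥ 8 gives C(7,3) = 35; x_4 ≥ 5 gives C(10,3) = 120. Together 459.
Add back pairs where two caps are both exceeded: 20 + 0 + 4 + 4 + 35 + 0 = 63.
By inclusion–exclusion the count is 455 − 459 + 63 = 59.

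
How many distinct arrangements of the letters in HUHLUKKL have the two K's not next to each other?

There are 8!/(2!·2!·2!·2!) = 2520 arrangements of HUHLUKKL in total.
Arrangements with the K's together: treat KK as one letter, giving (7)!/(2!·2!·2!) = 630.
Hence 2520 − 630 = 1890.

1890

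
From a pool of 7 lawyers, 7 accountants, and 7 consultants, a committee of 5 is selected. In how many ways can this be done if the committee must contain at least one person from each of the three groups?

14406

With no constraint there are C(21,5) = 20349 possible selections.
Subtract selections that omit an entire group: no lawyers → C(14,5) = 2002; no accountants → C(14,5) = 2002; no consultants → C(14,5) = 2002.
Add back selections omitting two groups (i.e. drawn from a single group): C(7,5) + C(7,5) + C(7,5) = 63.
By inclusion–exclusion: 20349 − 6006 + 63 = 14406.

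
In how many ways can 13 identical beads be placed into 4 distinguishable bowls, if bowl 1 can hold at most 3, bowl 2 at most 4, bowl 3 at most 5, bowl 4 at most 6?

Ignoring the caps, the number of non-negative solutions to x_1+…+x_4 = 13 is C(16,3) = 560.
Subtract solutions that violate a single cap (substitute x_i' = x_i − (cap_i+1)): x_1 ≥ 4 gives C(12,3) = 220; x_2 ≥ 5 gives C(11,3) = 165; x_3 ≥ 6 gives C(10,3) = 120; x_4 ≥ 7 gives C(9,3) = 84. Together 589.
Add back pairs where two caps are both exceeded: 35 + 20 + 10 + 10 + 4 + 1 = 80.
By inclusion–exclusion the count is 560 − 589 + 80 = 51.

51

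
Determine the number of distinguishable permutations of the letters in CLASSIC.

1260

Letter multiplicities in CLASSIC: A×1, C×2, I×1, L×1, S×2.
Dividing 7! = 5040 by 2!·2! = 4 for the repeated letters gives 1260.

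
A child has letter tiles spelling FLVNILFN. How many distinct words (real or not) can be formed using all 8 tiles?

The 8 letters of FLVNILFN have repeats: F appearing twice, L appearing twice, and N appearing twice.
The number of distinct arrangements is 8!/(2!·2!·2!) = 40320/8 = 5040.

5040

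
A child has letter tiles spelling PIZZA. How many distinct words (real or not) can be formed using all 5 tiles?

60

PIZZA has 5 letters with Z appearing twice.
So there are 5! / (2!) = 60 distinguishable arrangements.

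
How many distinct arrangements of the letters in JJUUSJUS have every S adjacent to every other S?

140

Treat the 2 copies of S as a single block. The multiset to arrange is then {SS, J, J, J, U, U, U}, 7 items in all.
That gives (7)!/(3!·3!) = 140 arrangements.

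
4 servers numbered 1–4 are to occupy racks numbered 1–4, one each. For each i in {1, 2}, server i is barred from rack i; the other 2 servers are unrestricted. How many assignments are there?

Let Aᵢ (for i ∈ {1, 2}) be the placements that put server i in its forbidden rack. Any j of these fix j positions, leaving (4−j)! ways to fill the rest, and there are C(2,j) ways to pick which j.
By inclusion–exclusion, the number of valid placements is Σ_{j=0}^{2} (−1)^j C(2,j)·(4−j)!.
Computing: 24 − 12 + 2 = 14.

14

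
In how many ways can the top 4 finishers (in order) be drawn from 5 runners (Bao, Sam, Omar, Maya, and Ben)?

120

This is an ordered selection of 4 from 5: P(5,4).
That gives 5 × 4 × 3 × 2 = 120.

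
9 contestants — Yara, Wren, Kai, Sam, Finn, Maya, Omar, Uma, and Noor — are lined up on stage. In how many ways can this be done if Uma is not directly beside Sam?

282240

There are 9! = 362880 arrangements in all. If Uma and Sam are adjacent, merging them into one block gives 2·(8)! = 80640 arrangements.
Complementary counting: 362880 − 80640 = 282240.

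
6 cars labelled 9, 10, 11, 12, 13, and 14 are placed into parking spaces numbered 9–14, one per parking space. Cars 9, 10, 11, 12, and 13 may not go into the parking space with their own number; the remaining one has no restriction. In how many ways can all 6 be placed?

309

Let Aᵢ (for 9 ≤ i ≤ 13) be the placements that put car i in its forbidden parking space. Any j of these fix j positions, leaving (6−j)! ways to fill the rest, and there are C(5,j) ways to pick which j.
By inclusion–exclusion, the number of valid placements is Σ_{j=0}^{5} (−1)^j C(5,j)·(6−j)!.
Computing: 720 − 600 + 240 − 60 + 10 − 1 = 309.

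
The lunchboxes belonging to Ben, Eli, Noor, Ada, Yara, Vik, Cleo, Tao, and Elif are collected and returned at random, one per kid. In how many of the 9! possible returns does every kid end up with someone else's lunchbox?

133496

Let Aᵢ be the assignments in which kid i gets their own lunchbox. We want the size of the complement of A₁∪…∪A_9.
By inclusion–exclusion this is Σ_{j=0}^{9} (−1)^j C(9,j)·(9−j)!.
Computing: 362880 − 362880 + 181440 − 60480 + 15120 − 3024 + 504 − 72 + 9 − 1 = 133496.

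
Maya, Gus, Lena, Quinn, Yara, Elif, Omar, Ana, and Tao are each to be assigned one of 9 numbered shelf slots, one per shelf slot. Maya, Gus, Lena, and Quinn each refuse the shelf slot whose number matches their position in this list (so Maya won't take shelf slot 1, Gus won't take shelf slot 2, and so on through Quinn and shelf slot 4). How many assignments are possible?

229080

Let Aᵢ (for 1 ≤ i ≤ 4) be the placements that put person i in their forbidden shelf slot. Any j of these fix j positions, leaving (9−j)! ways to fill the rest, and there are C(4,j) ways to pick which j.
By inclusion–exclusion, the number of valid placements is Σ_{j=0}^{4} (−1)^j C(4,j)·(9−j)!.
Computing: 362880 − 161280 + 30240 − 2880 + 120 = 229080.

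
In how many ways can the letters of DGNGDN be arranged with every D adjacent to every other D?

Treat the 2 copies of D as a single block. The multiset to arrange is then {DD, G, G, N, N}, 5 items in all.
That gives (5)!/(2!·2!) = 30 arrangements.

30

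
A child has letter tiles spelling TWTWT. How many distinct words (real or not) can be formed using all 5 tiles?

10

TWTWT has 5 letters with T appearing 3 times and W appearing twice.
Dividing 5! = 120 by 3!·2! = 12 for the repeated letters gives 10.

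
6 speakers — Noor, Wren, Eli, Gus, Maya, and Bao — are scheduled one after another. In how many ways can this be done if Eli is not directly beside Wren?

Of the 6! = 720 arrangements, those with Eli and Wren adjacent number 2 × 5! = 240 (treat the pair as a block with 2 internal orders).
So 720 − 240 = 480 arrangements keep them apart.

480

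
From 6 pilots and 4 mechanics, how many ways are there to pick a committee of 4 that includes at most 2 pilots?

Split by how many pilots are chosen (0 through 2).
Sum: C(6,0)·C(4,4) + C(6,1)·C(4,3) + C(6,2)·C(4,2) = 1 + 24 + 90 = 115.

115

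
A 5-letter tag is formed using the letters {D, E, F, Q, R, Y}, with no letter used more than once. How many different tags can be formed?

720

With no repetition, fill the 5 letters in order: 6 choices, then 5, down to 2.
6 × 5 × 4 × 3 × 2 = 720.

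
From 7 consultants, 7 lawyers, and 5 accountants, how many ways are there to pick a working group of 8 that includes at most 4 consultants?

Split by how many consultants are chosen (0 through 4).
Sum: C(7,0)·C(12,8) + C(7,1)·C(12,7) + C(7,2)·C(12,6) + C(7,3)·C(12,5) + C(7,4)·C(12,4) = 495 + 5544 + 19404 + 27720 + 17325 = 70488.

70488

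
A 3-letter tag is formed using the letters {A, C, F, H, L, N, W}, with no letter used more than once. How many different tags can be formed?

This is a permutation of 3 out of 7: P(7,3) = 7!/4!.
That product is 7 × 6 × 5 = 210.

210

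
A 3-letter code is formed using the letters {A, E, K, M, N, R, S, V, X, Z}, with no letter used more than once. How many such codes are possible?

Choose and order 3 of the 10 symbols: the first letter has 10 options, the next 9, then 8.
That product is 10 × 9 × 8 = 720.

720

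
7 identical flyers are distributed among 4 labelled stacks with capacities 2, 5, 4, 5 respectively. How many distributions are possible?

Ignoring the caps, the number of non-negative solutions to x_1+…+x_4 = 7 is C(10,3) = 120.
Subtract solutions that violate a single cap (substitute x_i' = x_i − (cap_i+1)): x_1 ≥ 3 gives C(7,3) = 35; x_2 ≥ 6 gives C(4,3) = 4; x_3 ≥ 5 gives C(5,3) = 10; x_4 ≥ 6 gives C(4,3) = 4. Together 53.
No two caps can be exceeded simultaneously, so the pair terms are all 0.
By inclusion–exclusion the count is 120 − 53 + 0 = 67.

67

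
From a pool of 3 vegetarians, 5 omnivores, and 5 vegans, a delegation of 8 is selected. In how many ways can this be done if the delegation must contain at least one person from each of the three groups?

Unrestricted: C(13,8) = 1287 ways to pick any 8 of the 13.
Subtract selections that omit an entire group: no vegetarians → C(10,8) = 45; no omnivores → C(8,8) = 1; no vegans → C(8,8) = 1.
Add back selections omitting two groups (i.e. drawn from a single group): C(3,8) + C(5,8) + C(5,8) = 0.
By inclusion–exclusion: 1287 − 47 + 0 = 1240.

1240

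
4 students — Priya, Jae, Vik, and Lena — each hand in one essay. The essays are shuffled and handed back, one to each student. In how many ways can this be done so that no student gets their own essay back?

9

Count assignments avoiding every fixed point. For any j of the 4 students fixed to their own essay, the other 4−j can be arranged in (4−j)! ways.
By inclusion–exclusion this is Σ_{j=0}^{4} (−1)^j C(4,j)·(4−j)!.
Computing: 24 − 24 + 12 − 4 + 1 = 9.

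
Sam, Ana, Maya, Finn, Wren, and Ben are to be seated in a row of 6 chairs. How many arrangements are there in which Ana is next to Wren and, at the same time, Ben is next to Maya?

96

Treat {Ana,Wren} as one block (2 orders) and {Ben,Maya} as another (2 orders).
That leaves 4 units to arrange: 2 × 2 × 4! = 4 × 24 = 96.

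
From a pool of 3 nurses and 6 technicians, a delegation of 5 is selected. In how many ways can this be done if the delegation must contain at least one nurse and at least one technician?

Unrestricted: C(9,5) = 126 ways to pick any 5 of the 9.
Selections missing a whole group: no nurses → C(6,5) = 6; no technicians → C(3,5) = 0.
Both groups omitted at once is impossible, so 126 − 6 = 120.

120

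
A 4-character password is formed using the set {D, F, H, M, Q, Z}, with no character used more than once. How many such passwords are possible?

This is a permutation of 4 out of 6: P(6,4) = 6!/2!.
That product is 6 × 5 × 4 × 3 = 360.

360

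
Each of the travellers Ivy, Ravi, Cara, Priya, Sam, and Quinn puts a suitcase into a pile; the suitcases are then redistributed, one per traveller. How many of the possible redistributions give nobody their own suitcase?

265

This is the derangement count D_6: permutations of 6 items with no fixed point.
By inclusion–exclusion this is Σ_{j=0}^{6} (−1)^j C(6,j)·(6−j)!.
Computing: 720 − 720 + 360 − 120 + 30 − 6 + 1 = 265.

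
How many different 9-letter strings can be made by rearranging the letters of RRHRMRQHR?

1512

RRHRMRQHR has 9 letters with H appearing twice and R appearing 5 times.
The number of distinct arrangements is 9!/(5!·2!) = 362880/240 = 1512.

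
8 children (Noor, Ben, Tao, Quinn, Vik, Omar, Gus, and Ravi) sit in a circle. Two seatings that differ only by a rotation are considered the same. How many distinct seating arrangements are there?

5040

Seat Noor anywhere (absorbing the rotational symmetry), then permute the other 7: (7)! = 5040.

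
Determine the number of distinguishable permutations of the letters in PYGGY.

30

Letter multiplicities in PYGGY: G×2, P×1, Y×2.
So there are 5! / (2!·2!) = 30 distinguishable arrangements.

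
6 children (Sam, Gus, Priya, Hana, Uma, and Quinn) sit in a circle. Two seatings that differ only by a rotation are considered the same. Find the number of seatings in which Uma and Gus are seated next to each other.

48

Treat {Uma, Gus} as one unit (2 internal orders) and seat the resulting 5 units around the table: (4)! circular arrangements.
So 2 × (4)! = 2 × 24 = 48.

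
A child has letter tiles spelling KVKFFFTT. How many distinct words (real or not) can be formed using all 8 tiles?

Letter multiplicities in KVKFFFTT: F×3, K×2, T×2, V×1.
Dividing 8! = 40320 by 3!·2!·2! = 24 for the repeated letters gives 1680.

1680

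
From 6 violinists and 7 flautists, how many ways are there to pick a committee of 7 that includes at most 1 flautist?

7

Split by how many flautists are chosen (0 through 1).
Sum: C(7,0)·C(6,7) + C(7,1)·C(6,6) = 0 + 7 = 7.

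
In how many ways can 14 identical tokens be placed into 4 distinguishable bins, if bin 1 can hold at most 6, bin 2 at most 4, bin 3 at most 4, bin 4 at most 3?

20

Without the upper bounds there are C(17,3) = 680 ways to split 14 among 4 bins.
Subtract solutions that violate a single cap (substitute x_i' = x_i − (cap_i+1)): x_1 ≥ 7 gives C(10,3) = 120; x_2 ≥ 5 gives C(12,3) = 220; x_3 ≥ 5 gives C(12,3) = 220; x_4 ≥ 4 gives C(13,3) = 286. Together 846.
Add back pairs where two caps are both exceeded: 10 + 10 + 20 + 35 + 56 + 56 = 187.
Subtract triples: 0 + 0 + 0 + 1 = 1.
By inclusion–exclusion the count is 680 − 846 + 187 − 1 = 20.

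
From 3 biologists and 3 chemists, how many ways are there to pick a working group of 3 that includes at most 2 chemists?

Split by how many chemists are chosen (0 through 2).
Sum: C(3,0)·C(3,3) + C(3,1)·C(3,2) + C(3,2)·C(3,1) = 1 + 9 + 9 = 19.

19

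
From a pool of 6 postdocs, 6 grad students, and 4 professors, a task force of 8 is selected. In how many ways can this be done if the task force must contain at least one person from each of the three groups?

Unrestricted: C(16,8) = 12870 ways to pick any 8 of the 16.
Selections missing a whole group: no postdocs → C(10,8) = 45; no grad students → C(10,8) = 45; no professors → C(12,8) = 495.
Add back selections omitting two groups (i.e. drawn from a single group): C(6,8) + C(6,8) + C(4,8) = 0.
By inclusion–exclusion: 12870 − 585 + 0 = 12285.

12285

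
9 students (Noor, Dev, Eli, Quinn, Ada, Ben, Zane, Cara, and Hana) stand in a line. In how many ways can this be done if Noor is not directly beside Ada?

282240

Of the 9! = 362880 arrangements, those with Noor and Ada adjacent number 2 × 8! = 80640 (treat the pair as a block with 2 internal orders).
So 362880 − 80640 = 282240 arrangements keep them apart.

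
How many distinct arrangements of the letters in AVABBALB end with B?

Fix B in the last position and arrange the remaining 7 letters.
Those 7 letters have A appearing 3 times and B appearing twice, giving (7)!/(3!·2!) = 420.

420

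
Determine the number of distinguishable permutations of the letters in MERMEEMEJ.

The 9 letters of MERMEEMEJ have repeats: E appearing 4 times and M appearing 3 times.
Dividing 9! = 362880 by 4!·3! = 144 for the repeated letters gives 2520.

2520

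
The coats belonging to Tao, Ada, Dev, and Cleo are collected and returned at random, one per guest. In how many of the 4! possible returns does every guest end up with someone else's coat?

Let Aᵢ be the assignments in which guest i gets their own coat. We want the size of the complement of A₁∪…∪A_4.
By inclusion–exclusion this is Σ_{j=0}^{4} (−1)^j C(4,j)·(4−j)!.
Computing: 24 − 24 + 12 − 4 + 1 = 9.

9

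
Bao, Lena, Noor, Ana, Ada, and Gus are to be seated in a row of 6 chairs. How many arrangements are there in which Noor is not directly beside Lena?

There are 6! = 720 arrangements in all. If Noor and Lena are adjacent, merging them into one block gives 2·(5)! = 240 arrangements.
Complementary counting: 720 − 240 = 480.

480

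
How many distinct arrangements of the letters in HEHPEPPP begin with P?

210

Fix P in the first position and arrange the remaining 7 letters.
Those 7 letters have E appearing twice, H appearing twice, and P appearing 3 times, giving (7)!/(3!·2!·2!) = 210.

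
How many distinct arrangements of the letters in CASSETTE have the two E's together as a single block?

Treat the 2 copies of E as a single block. The multiset to arrange is then {EE, A, C, S, S, T, T}, 7 items in all.
That gives (7)!/(2!·2!) = 1260 arrangements.

1260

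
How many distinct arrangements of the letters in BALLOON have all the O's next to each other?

360

Treat the 2 copies of O as a single block. The multiset to arrange is then {OO, A, B, L, L, N}, 6 items in all.
That gives (6)!/(2!) = 360 arrangements.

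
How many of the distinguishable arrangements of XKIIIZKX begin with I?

With the first slot taken by I, it remains to arrange the other 7 letters (XKIIZKX).
Those 7 letters have I appearing twice, K appearing twice, and X appearing twice, giving (7)!/(2!·2!·2!) = 630.

630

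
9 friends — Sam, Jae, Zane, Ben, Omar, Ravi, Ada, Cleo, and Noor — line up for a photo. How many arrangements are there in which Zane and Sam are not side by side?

There are 9! = 362880 arrangements in all. If Zane and Sam are adjacent, merging them into one block gives 2·(8)! = 80640 arrangements.
Complementary counting: 362880 − 80640 = 282240.

282240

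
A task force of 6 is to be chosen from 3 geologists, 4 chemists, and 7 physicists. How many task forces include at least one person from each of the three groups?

Unrestricted: C(14,6) = 3003 ways to pick any 6 of the 14.
Subtract selections that omit an entire group: no geologists → C(11,6) = 462; no chemists → C(10,6) = 210; no physicists → C(7,6) = 7.
Add back selections omitting two groups (i.e. drawn from a single group): C(3,6) + C(4,6) + C(7,6) = 7.
By inclusion–exclusion: 3003 − 679 + 7 = 2331.

2331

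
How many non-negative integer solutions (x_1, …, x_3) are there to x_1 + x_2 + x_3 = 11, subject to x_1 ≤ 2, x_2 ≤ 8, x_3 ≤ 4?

Without the upper bounds there are C(13,2) = 78 ways to split 11 among 3 variables.
Subtract solutions that violate a single cap (substitute x_i' = x_i − (cap_i+1)): x_1 ≥ 3 gives C(10,2) = 45; x_2 ≥ 9 gives C(4,2) = 6; x_3 ≥ 5 gives C(8,2) = 28. Together 79.
Add back pairs where two caps are both exceeded: 0 + 10 + 0 = 10.
By inclusion–exclusion the count is 78 − 79 + 10 = 9.

9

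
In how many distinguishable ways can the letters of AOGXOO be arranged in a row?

AOGXOO has 6 letters with O appearing 3 times.
The number of distinct arrangements is 6!/(3!) = 720/6 = 120.

120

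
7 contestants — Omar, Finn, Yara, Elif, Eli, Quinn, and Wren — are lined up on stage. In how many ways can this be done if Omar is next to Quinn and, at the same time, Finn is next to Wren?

Treat {Omar,Quinn} as one block (2 orders) and {Finn,Wren} as another (2 orders).
That leaves 5 units to arrange: 2 × 2 × 5! = 4 × 120 = 480.

480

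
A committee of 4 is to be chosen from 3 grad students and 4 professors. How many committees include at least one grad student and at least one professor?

With no constraint there are C(7,4) = 35 possible selections.
Selections missing a whole group: no grad students → C(4,4) = 1; no professors → C(3,4) = 0.
Both groups omitted at once is impossible, so 35 − 1 = 34.

34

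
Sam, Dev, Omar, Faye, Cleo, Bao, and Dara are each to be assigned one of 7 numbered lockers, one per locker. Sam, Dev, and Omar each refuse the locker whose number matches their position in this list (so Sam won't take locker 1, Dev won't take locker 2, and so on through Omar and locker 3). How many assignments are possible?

Let Aᵢ (for i ∈ {1, 2, 3}) be the placements that put person i in their forbidden locker. Any j of these fix j positions, leaving (7−j)! ways to fill the rest, and there are C(3,j) ways to pick which j.
By inclusion–exclusion, the number of valid placements is Σ_{j=0}^{3} (−1)^j C(3,j)·(7−j)!.
Computing: 5040 − 2160 + 360 − 24 = 3216.

3216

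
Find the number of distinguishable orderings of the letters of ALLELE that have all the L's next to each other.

Treat the 3 copies of L as a single block. The multiset to arrange is then {LLL, A, E, E}, 4 items in all.
That gives (4)!/(2!) = 12 arrangements.

12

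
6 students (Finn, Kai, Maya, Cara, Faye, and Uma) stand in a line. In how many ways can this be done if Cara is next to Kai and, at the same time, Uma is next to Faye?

Treat {Cara,Kai} as one block (2 orders) and {Uma,Faye} as another (2 orders).
That leaves 4 units to arrange: 2 × 2 × 4! = 4 × 24 = 96.

96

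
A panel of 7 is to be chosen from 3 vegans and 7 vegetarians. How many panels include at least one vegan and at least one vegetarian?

119

Unrestricted: C(10,7) = 120 ways to pick any 7 of the 10.
Subtract selections that omit an entire group: no vegans → C(7,7) = 1; no vegetarians → C(3,7) = 0.
Both groups omitted at once is impossible, so 120 − 1 = 119.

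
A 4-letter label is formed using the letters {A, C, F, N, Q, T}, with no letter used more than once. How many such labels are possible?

This is a permutation of 4 out of 6: P(6,4) = 6!/2!.
That product is 6 × 5 × 4 × 3 = 360.

360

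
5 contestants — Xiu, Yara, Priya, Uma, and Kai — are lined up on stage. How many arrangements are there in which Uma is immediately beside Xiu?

Place the 3 others and the Uma-Xiu pair as 4 objects in a line; the pair has 2 internal arrangements.
That gives 2 × 4! = 2 × 24 = 48.

48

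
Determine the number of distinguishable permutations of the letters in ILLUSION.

10080

ILLUSION has 8 letters with I appearing twice and L appearing twice.
Dividing 8! = 40320 by 2!·2! = 4 for the repeated letters gives 10080.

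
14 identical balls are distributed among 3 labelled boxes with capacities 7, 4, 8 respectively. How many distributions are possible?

Without the upper bounds there are C(16,2) = 120 ways to split 14 among 3 boxes.
Subtract solutions that violate a single cap (substitute x_i' = x_i − (cap_i+1)): x_1 ≥ 8 gives C(8,2) = 28; x_2 ≥ 5 gives C(11,2) = 55; x_3 ≥ 9 gives C(7,2) = 21. Together 104.
Add back pairs where two caps are both exceeded: 3 + 0 + 1 = 4.
By inclusion–exclusion the count is 120 − 104 + 4 = 20.

20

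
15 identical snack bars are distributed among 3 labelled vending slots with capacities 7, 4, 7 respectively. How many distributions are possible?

10

Ignoring the caps, the number of non-negative solutions to x_1+…+x_3 = 15 is C(17,2) = 136.
Subtract solutions that violate a single cap (substitute x_i' = x_i − (cap_i+1)): x_1 ≥ 8 gives C(9,2) = 36; x_2 ≥ 5 gives C(12,2) = 66; x_3 ≥ 8 gives C(9,2) = 36. Together 138.
Add back pairs where two caps are both exceeded: 6 + 0 + 6 = 12.
By inclusion–exclusion the count is 136 − 138 + 12 = 10.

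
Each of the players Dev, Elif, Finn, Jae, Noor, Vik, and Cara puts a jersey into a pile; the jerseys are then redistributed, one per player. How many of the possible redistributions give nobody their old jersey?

This is the derangement count D_7: permutations of 7 items with no fixed point.
By inclusion–exclusion this is Σ_{j=0}^{7} (−1)^j C(7,j)·(7−j)!.
Computing: 5040 − 5040 + 2520 − 840 + 210 − 42 + 7 − 1 = 1854.

1854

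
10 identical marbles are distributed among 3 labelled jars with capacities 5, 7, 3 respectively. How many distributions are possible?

Ignoring the caps, the number of non-negative solutions to x_1+…+x_3 = 10 is C(12,2) = 66.
Subtract solutions that violate a single cap (substitute x_i' = x_i − (cap_i+1)): x_1 ≥ 6 gives C(6,2) = 15; x_2 ≥ 8 gives C(4,2) = 6; x_3 ≥ 4 gives C(8,2) = 28. Together 49.
Add back pairs where two caps are both exceeded: 0 + 1 + 0 = 1.
By inclusion–exclusion the count is 66 − 49 + 1 = 18.

18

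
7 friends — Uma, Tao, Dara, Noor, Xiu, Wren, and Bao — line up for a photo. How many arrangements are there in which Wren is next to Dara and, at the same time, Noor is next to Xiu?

480

Treat {Wren,Dara} as one block (2 orders) and {Noor,Xiu} as another (2 orders).
That leaves 5 units to arrange: 2 × 2 × 5! = 4 × 120 = 480.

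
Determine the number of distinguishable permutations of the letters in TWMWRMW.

The 7 letters of TWMWRMW have repeats: M appearing twice and W appearing 3 times.
So there are 7! / (3!·2!) = 420 distinguishable arrangements.

420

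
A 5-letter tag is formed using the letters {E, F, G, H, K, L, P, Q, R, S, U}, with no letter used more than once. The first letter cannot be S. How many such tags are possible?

50400

The first letter has 11−1 = 10 choices (anything except S).
The remaining 4 letters are filled from the other 10 symbols without repetition: 10 × 9 × 8 × 7 = 5040.
Total: 10 × 5040 = 50400.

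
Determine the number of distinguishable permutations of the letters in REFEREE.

105

Letter multiplicities in REFEREE: E×4, F×1, R×2.
So there are 7! / (4!·2!) = 105 distinguishable arrangements.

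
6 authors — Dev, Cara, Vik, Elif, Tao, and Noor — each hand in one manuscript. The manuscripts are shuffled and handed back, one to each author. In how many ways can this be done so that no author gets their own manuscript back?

265

This is the derangement count D_6: permutations of 6 items with no fixed point.
By inclusion–exclusion this is Σ_{j=0}^{6} (−1)^j C(6,j)·(6−j)!.
Computing: 720 − 720 + 360 − 120 + 30 − 6 + 1 = 265.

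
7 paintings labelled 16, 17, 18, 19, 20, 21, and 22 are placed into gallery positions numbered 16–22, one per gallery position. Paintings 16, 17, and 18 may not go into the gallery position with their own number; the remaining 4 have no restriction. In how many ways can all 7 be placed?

3216

Let Aᵢ (for i ∈ {16, 17, 18}) be the placements that put painting i in its forbidden gallery position. Any j of these fix j positions, leaving (7−j)! ways to fill the rest, and there are C(3,j) ways to pick which j.
By inclusion–exclusion, the number of valid placements is Σ_{j=0}^{3} (−1)^j C(3,j)·(7−j)!.
Computing: 5040 − 2160 + 360 − 24 = 3216.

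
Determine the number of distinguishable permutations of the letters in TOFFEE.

Letter multiplicities in TOFFEE: E×2, F×2, O×1, T×1.
Dividing 6! = 720 by 2!·2! = 4 for the repeated letters gives 180.

180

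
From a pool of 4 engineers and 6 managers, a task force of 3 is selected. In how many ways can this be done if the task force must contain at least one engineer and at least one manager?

96

With no constraint there are C(10,3) = 120 possible selections.
Subtract selections that omit an entire group: no engineers → C(6,3) = 20; no managers → C(4,3) = 4.
Both groups omitted at once is impossible, so 120 − 24 = 96.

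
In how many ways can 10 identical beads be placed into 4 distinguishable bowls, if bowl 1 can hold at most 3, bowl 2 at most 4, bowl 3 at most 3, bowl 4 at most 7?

70

By stars and bars, unrestricted non-negative solutions to x_1+…+x_4 = 10 number C(10+3,3) = 286.
Subtract solutions that violate a single cap (substitute x_i' = x_i − (cap_i+1)): x_1 ≥ 4 gives C(9,3) = 84; x_2 ≥ 5 gives C(8,3) = 56; x_3 ≥ 4 gives C(9,3) = 84; x_4 ≥ 8 gives C(5,3) = 10. Together 234.
Add back pairs where two caps are both exceeded: 4 + 10 + 0 + 4 + 0 + 0 = 18.
By inclusion–exclusion the count is 286 − 234 + 18 = 70.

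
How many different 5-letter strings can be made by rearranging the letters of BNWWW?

BNWWW has 5 letters with W appearing 3 times.
The number of distinct arrangements is 5!/(3!) = 120/6 = 20.

20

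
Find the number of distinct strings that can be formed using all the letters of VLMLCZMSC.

Letter multiplicities in VLMLCZMSC: C×2, L×2, M×2, S×1, V×1, Z×1.
Dividing 9! = 362880 by 2!·2!·2! = 8 for the repeated letters gives 45360.

45360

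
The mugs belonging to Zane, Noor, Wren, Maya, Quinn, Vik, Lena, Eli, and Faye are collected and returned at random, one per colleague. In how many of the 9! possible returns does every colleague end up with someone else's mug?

133496

This is the derangement count D_9: permutations of 9 items with no fixed point.
By inclusion–exclusion this is Σ_{j=0}^{9} (−1)^j C(9,j)·(9−j)!.
Computing: 362880 − 362880 + 181440 − 60480 + 15120 − 3024 + 504 − 72 + 9 − 1 = 133496.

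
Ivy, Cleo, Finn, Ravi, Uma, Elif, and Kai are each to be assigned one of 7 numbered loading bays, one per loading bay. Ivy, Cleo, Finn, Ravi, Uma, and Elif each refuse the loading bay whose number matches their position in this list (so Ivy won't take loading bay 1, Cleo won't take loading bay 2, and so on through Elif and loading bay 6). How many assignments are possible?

2119

Let Aᵢ (for 1 ≤ i ≤ 6) be the placements that put person i in their forbidden loading bay. Any j of these fix j positions, leaving (7−j)! ways to fill the rest, and there are C(6,j) ways to pick which j.
By inclusion–exclusion, the number of valid placements is Σ_{j=0}^{6} (−1)^j C(6,j)·(7−j)!.
Computing: 5040 − 4320 + 1800 − 480 + 90 − 12 + 1 = 2119.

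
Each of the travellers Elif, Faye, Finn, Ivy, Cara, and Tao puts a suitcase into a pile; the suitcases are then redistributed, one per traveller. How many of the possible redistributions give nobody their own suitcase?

Let Aᵢ be the assignments in which traveller i gets their own suitcase. We want the size of the complement of A₁∪…∪A_6.
By inclusion–exclusion this is Σ_{j=0}^{6} (−1)^j C(6,j)·(6−j)!.
Computing: 720 − 720 + 360 − 120 + 30 − 6 + 1 = 265.

265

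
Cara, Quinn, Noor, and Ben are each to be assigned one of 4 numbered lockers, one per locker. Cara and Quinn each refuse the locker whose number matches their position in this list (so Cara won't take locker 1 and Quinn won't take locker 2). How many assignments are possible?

Let Aᵢ (for i ∈ {1, 2}) be the placements that put person i in their forbidden locker. Any j of these fix j positions, leaving (4−j)! ways to fill the rest, and there are C(2,j) ways to pick which j.
By inclusion–exclusion, the number of valid placements is Σ_{j=0}^{2} (−1)^j C(2,j)·(4−j)!.
Computing: 24 − 12 + 2 = 14.

14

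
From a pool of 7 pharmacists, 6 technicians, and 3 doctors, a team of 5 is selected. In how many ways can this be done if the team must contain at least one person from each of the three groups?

2730

Total 5-person selections from all 16: C(16,5) = 4368.
Selections missing a whole group: no pharmacists → C(9,5) = 126; no technicians → C(10,5) = 252; no doctors → C(13,5) = 1287.
Add back selections omitting two groups (i.e. drawn from a single group): C(7,5) + C(6,5) + C(3,5) = 27.
By inclusion–exclusion: 4368 − 1665 + 27 = 2730.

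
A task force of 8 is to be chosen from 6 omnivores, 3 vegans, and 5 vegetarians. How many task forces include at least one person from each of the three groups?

Unrestricted: C(14,8) = 3003 ways to pick any 8 of the 14.
Subtract selections that omit an entire group: no omnivores → C(8,8) = 1; no vegans → C(11,8) = 165; no vegetarians → C(9,8) = 9.
Add back selections omitting two groups (i.e. drawn from a single group): C(6,8) + C(3,8) + C(5,8) = 0.
By inclusion–exclusion: 3003 − 175 + 0 = 2828.

2828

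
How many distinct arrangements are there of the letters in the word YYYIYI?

15

YYYIYI has 6 letters with I appearing twice and Y appearing 4 times.
The number of distinct arrangements is 6!/(4!·2!) = 720/48 = 15.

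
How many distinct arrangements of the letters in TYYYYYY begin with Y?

6

With the first slot taken by Y, it remains to arrange the other 6 letters (TYYYYY).
Those 6 letters have Y appearing 5 times, giving (6)!/(5!) = 6.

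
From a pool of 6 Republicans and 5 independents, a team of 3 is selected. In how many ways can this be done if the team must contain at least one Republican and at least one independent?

135

Total 3-person selections from all 11: C(11,3) = 165.
Subtract selections that omit an entire group: no Republicans → C(5,3) = 10; no independents → C(6,3) = 20.
Both groups omitted at once is impossible, so 165 − 30 = 135.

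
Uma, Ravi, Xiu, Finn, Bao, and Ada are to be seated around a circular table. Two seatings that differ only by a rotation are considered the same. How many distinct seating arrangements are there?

120

Fix one person's seat to break rotational symmetry; the remaining 5 people can be arranged in (5)! = 120 ways.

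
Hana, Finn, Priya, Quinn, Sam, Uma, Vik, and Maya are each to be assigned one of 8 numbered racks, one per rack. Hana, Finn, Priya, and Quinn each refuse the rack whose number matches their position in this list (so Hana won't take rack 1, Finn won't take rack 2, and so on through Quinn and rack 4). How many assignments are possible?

24024

Let Aᵢ (for 1 ≤ i ≤ 4) be the placements that put person i in their forbidden rack. Any j of these fix j positions, leaving (8−j)! ways to fill the rest, and there are C(4,j) ways to pick which j.
By inclusion–exclusion, the number of valid placements is Σ_{j=0}^{4} (−1)^j C(4,j)·(8−j)!.
Computing: 40320 − 20160 + 4320 − 480 + 24 = 24024.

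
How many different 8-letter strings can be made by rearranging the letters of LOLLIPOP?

1680

The 8 letters of LOLLIPOP have repeats: L appearing 3 times, O appearing twice, and P appearing twice.
The number of distinct arrangements is 8!/(3!·2!·2!) = 40320/24 = 1680.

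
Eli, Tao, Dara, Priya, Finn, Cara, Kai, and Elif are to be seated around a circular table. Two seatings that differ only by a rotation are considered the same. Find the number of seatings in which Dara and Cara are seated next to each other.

1440

Glue Dara and Cara into a block (2 internal orders). Seating 7 units around a circle gives (6)! arrangements.
So 2 × (6)! = 2 × 720 = 1440.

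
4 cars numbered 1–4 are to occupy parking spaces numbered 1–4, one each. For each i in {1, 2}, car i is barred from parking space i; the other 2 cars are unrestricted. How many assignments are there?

Let Aᵢ (for i ∈ {1, 2}) be the placements that put car i in its forbidden parking space. Any j of these fix j positions, leaving (4−j)! ways to fill the rest, and there are C(2,j) ways to pick which j.
By inclusion–exclusion, the number of valid placements is Σ_{j=0}^{2} (−1)^j C(2,j)·(4−j)!.
Computing: 24 − 12 + 2 = 14.

14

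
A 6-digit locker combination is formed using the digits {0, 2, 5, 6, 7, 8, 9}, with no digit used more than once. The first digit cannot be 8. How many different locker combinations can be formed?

The first digit has 7−1 = 6 choices (anything except 8).
The remaining 5 digits are filled from the other 6 symbols without repetition: 6 × 5 × 4 × 3 × 2 = 720.
Total: 6 × 720 = 4320.

4320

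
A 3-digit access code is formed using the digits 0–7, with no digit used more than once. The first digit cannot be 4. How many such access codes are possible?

294

The first digit has 8−1 = 7 choices (anything except 4).
The remaining 2 digits are filled from the other 7 symbols without repetition: 7 × 6 = 42.
Total: 7 × 42 = 294.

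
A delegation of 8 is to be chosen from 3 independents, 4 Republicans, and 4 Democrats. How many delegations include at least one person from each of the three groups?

Total 8-person selections from all 11: C(11,8) = 165.
Selections missing a whole group: no independents → C(8,8) = 1; no Republicans → C(7,8) = 0; no Democrats → C(7,8) = 0.
Add back selections omitting two groups (i.e. drawn from a single group): C(3,8) + C(4,8) + C(4,8) = 0.
By inclusion–exclusion: 165 − 1 + 0 = 164.

164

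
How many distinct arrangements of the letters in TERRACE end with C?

Fix C in the last position and arrange the remaining 6 letters.
Those 6 letters have E appearing twice and R appearing twice, giving (6)!/(2!·2!) = 180.

180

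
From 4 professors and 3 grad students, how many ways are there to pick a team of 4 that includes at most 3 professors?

34

Split by how many professors are chosen (0 through 3).
Sum: C(4,0)·C(3,4) + C(4,1)·C(3,3) + C(4,2)·C(3,2) + C(4,3)·C(3,1) = 0 + 4 + 18 + 12 = 34.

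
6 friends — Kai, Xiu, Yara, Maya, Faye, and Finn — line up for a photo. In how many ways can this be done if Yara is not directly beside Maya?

480

Of the 6! = 720 arrangements, those with Yara and Maya adjacent number 2 × 5! = 240 (treat the pair as a block with 2 internal orders).
So 720 − 240 = 480 arrangements keep them apart.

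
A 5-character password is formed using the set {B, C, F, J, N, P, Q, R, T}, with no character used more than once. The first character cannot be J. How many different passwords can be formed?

The first character has 9−1 = 8 choices (anything except J).
The remaining 4 characters are filled from the other 8 symbols without repetition: 8 × 7 × 6 × 5 = 1680.
Total: 8 × 1680 = 13440.

13440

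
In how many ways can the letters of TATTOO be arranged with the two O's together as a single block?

Treat the 2 copies of O as a single block. The multiset to arrange is then {OO, A, T, T, T}, 5 items in all.
That gives (5)!/(3!) = 20 arrangements.

20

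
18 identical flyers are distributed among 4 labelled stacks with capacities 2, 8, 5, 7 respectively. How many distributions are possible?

Without the upper bounds there are C(21,3) = 1330 ways to split 18 among 4 stacks.
Subtract solutions that violate a single cap (substitute x_i' = x_i − (cap_i+1)): x_1 ≥ 3 gives C(18,3) = 816; x_2 ≥ 9 gives C(12,3) = 220; x_3 ≥ 6 gives C(15,3) = 455; x_4 ≥ 8 gives C(13,3) = 286. Together 1777.
Add back pairs where two caps are both exceeded: 84 + 220 + 120 + 20 + 4 + 35 = 483.
Subtract triples: 1 + 0 + 4 + 0 = 5.
By inclusion–exclusion the count is 1330 − 1777 + 483 − 5 = 31.

31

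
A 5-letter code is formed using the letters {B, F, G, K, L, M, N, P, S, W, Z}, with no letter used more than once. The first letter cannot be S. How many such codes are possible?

50400

The first letter has 11−1 = 10 choices (anything except S).
The remaining 4 letters are filled from the other 10 symbols without repetition: 10 × 9 × 8 × 7 = 5040.
Total: 10 × 5040 = 50400.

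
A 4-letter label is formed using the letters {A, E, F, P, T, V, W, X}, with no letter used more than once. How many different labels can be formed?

1680

Choose and order 4 of the 8 symbols: the first letter has 8 options, the next 7, then 6, 5.
That product is 8 × 7 × 6 × 5 = 1680.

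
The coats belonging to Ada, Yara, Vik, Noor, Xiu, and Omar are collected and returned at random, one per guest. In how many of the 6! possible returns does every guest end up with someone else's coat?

Let Aᵢ be the assignments in which guest i gets their own coat. We want the size of the complement of A₁∪…∪A_6.
By inclusion–exclusion this is Σ_{j=0}^{6} (−1)^j C(6,j)·(6−j)!.
Computing: 720 − 720 + 360 − 120 + 30 − 6 + 1 = 265.

265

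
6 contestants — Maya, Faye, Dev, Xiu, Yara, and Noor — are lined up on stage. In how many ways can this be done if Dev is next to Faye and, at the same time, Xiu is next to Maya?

96

Treat {Dev,Faye} as one block (2 orders) and {Xiu,Maya} as another (2 orders).
That leaves 4 units to arrange: 2 × 2 × 4! = 4 × 24 = 96.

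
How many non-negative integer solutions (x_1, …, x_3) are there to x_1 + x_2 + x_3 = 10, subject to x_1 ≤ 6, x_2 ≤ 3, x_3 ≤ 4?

Without the upper bounds there are C(12,2) = 66 ways to split 10 among 3 variables.
Subtract solutions that violate a single cap (substitute x_i' = x_i − (cap_i+1)): x_1 ≥ 7 gives C(5,2) = 10; x_2 ≥ 4 gives C(8,2) = 28; x_3 ≥ 5 gives C(7,2) = 21. Together 59.
Add back pairs where two caps are both exceeded: 0 + 0 + 3 = 3.
By inclusion–exclusion the count is 66 − 59 + 3 = 10.

10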